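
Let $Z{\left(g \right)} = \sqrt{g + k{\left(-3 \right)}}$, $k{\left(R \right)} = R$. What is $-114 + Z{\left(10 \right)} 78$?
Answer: $-114 + 78 \sqrt{7} \approx 92.369$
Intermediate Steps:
$Z{\left(g \right)} = \sqrt{-3 + g}$ ($Z{\left(g \right)} = \sqrt{g - 3} = \sqrt{-3 + g}$)
$-114 + Z{\left(10 \right)} 78 = -114 + \sqrt{-3 + 10} \cdot 78 = -114 + \sqrt{7} \cdot 78 = -114 + 78 \sqrt{7}$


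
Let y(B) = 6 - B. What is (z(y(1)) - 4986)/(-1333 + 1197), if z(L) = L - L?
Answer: 2493/68 ≈ 36.662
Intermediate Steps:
z(L) = 0
(z(y(1)) - 4986)/(-1333 + 1197) = (0 - 4986)/(-1333 + 1197) = -4986/(-136) = -4986*(-1/136) = 2493/68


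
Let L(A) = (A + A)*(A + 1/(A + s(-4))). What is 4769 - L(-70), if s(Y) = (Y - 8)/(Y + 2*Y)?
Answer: -347279/69 ≈ -5033.0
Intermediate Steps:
s(Y) = (-8 + Y)/(3*Y) (s(Y) = (-8 + Y)/((3*Y)) = (-8 + Y)*(1/(3*Y)) = (-8 + Y)/(3*Y))
L(A) = 2*A*(A + 1/(1 + A)) (L(A) = (A + A)*(A + 1/(A + (⅓)*(-8 - 4)/(-4))) = (2*A)*(A + 1/(A + (⅓)*(-¼)*(-12))) = (2*A)*(A + 1/(A + 1)) = (2*A)*(A + 1/(1 + A)) = 2*A*(A + 1/(1 + A)))
4769 - L(-70) = 4769 - 2*(-70)*(1 - 70 + (-70)²)/(1 - 70) = 4769 - 2*(-70)*(1 - 70 + 4900)/(-69) = 4769 - 2*(-70)*(-1)*4831/69 = 4769 - 1*676340/69 = 4769 - 676340/69 = -347279/69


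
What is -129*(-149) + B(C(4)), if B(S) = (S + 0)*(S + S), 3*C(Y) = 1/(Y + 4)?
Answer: 5535649/288 ≈ 19221.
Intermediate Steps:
C(Y) = 1/(3*(4 + Y)) (C(Y) = 1/(3*(Y + 4)) = 1/(3*(4 + Y)))
B(S) = 2*S² (B(S) = S*(2*S) = 2*S²)
-129*(-149) + B(C(4)) = -129*(-149) + 2*(1/(3*(4 + 4)))² = 19221 + 2*((⅓)/8)² = 19221 + 2*((⅓)*(⅛))² = 19221 + 2*(1/24)² = 19221 + 2*(1/576) = 19221 + 1/288 = 5535649/288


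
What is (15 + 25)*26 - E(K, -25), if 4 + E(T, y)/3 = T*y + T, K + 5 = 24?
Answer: 2420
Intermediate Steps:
K = 19 (K = -5 + 24 = 19)
E(T, y) = -12 + 3*T + 3*T*y (E(T, y) = -12 + 3*(T*y + T) = -12 + 3*(T + T*y) = -12 + (3*T + 3*T*y) = -12 + 3*T + 3*T*y)
(15 + 25)*26 - E(K, -25) = (15 + 25)*26 - (-12 + 3*19 + 3*19*(-25)) = 40*26 - (-12 + 57 - 1425) = 1040 - 1*(-1380) = 1040 + 1380 = 2420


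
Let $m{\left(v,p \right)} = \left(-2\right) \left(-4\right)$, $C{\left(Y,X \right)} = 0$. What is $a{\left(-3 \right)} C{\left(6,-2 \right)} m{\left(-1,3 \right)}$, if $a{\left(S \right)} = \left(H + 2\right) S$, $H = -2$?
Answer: $0$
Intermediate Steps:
$m{\left(v,p \right)} = 8$
$a{\left(S \right)} = 0$ ($a{\left(S \right)} = \left(-2 + 2\right) S = 0 S = 0$)
$a{\left(-3 \right)} C{\left(6,-2 \right)} m{\left(-1,3 \right)} = 0 \cdot 0 \cdot 8 = 0 \cdot 8 = 0$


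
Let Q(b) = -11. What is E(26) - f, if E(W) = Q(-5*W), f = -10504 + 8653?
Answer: 1840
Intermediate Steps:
f = -1851
E(W) = -11
E(26) - f = -11 - 1*(-1851) = -11 + 1851 = 1840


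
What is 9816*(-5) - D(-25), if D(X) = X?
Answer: -49055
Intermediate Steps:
9816*(-5) - D(-25) = 9816*(-5) - 1*(-25) = -49080 + 25 = -49055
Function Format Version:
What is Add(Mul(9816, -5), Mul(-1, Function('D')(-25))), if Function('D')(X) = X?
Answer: -49055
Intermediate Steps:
Add(Mul(9816, -5), Mul(-1, Function('D')(-25))) = Add(Mul(9816, -5), Mul(-1, -25)) = Add(-49080, 25) = -49055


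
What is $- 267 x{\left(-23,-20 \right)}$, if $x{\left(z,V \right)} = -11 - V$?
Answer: $-2403$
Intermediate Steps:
$- 267 x{\left(-23,-20 \right)} = - 267 \left(-11 - -20\right) = - 267 \left(-11 + 20\right) = \left(-267\right) 9 = -2403$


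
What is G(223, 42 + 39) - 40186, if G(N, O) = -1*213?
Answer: -40399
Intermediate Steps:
G(N, O) = -213
G(223, 42 + 39) - 40186 = -213 - 40186 = -40399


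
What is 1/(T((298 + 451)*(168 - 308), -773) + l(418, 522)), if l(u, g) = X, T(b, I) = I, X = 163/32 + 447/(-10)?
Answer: -160/130017 ≈ -0.0012306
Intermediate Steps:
X = -6337/160 (X = 163*(1/32) + 447*(-⅒) = 163/32 - 447/10 = -6337/160 ≈ -39.606)
l(u, g) = -6337/160
1/(T((298 + 451)*(168 - 308), -773) + l(418, 522)) = 1/(-773 - 6337/160) = 1/(-130017/160) = -160/130017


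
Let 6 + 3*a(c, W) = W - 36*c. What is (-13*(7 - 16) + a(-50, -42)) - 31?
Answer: 670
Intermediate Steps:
a(c, W) = -2 - 12*c + W/3 (a(c, W) = -2 + (W - 36*c)/3 = -2 + (-12*c + W/3) = -2 - 12*c + W/3)
(-13*(7 - 16) + a(-50, -42)) - 31 = (-13*(7 - 16) + (-2 - 12*(-50) + (⅓)*(-42))) - 31 = (-13*(-9) + (-2 + 600 - 14)) - 31 = (117 + 584) - 31 = 701 - 31 = 670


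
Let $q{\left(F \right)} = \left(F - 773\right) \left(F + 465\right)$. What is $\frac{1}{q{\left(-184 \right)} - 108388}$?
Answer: $- \frac{1}{377305} \approx -2.6504 \cdot 10^{-6}$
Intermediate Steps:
$q{\left(F \right)} = \left(-773 + F\right) \left(465 + F\right)$
$\frac{1}{q{\left(-184 \right)} - 108388} = \frac{1}{\left(-359445 + \left(-184\right)^{2} - -56672\right) - 108388} = \frac{1}{\left(-359445 + 33856 + 56672\right) - 108388} = \frac{1}{-268917 - 108388} = \frac{1}{-377305} = - \frac{1}{377305}$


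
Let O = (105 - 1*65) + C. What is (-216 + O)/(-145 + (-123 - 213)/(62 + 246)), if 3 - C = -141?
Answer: 352/1607 ≈ 0.21904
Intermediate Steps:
C = 144 (C = 3 - 1*(-141) = 3 + 141 = 144)
O = 184 (O = (105 - 1*65) + 144 = (105 - 65) + 144 = 40 + 144 = 184)
(-216 + O)/(-145 + (-123 - 213)/(62 + 246)) = (-216 + 184)/(-145 + (-123 - 213)/(62 + 246)) = -32/(-145 - 336/308) = -32/(-145 - 336*1/308) = -32/(-145 - 12/11) = -32/(-1607/11) = -32*(-11/1607) = 352/1607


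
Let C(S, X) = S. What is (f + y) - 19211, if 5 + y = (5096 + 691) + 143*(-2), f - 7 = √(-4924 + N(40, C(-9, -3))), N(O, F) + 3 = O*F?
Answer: -13708 + I*√5287 ≈ -13708.0 + 72.712*I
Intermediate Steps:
N(O, F) = -3 + F*O (N(O, F) = -3 + O*F = -3 + F*O)
f = 7 + I*√5287 (f = 7 + √(-4924 + (-3 - 9*40)) = 7 + √(-4924 + (-3 - 360)) = 7 + √(-4924 - 363) = 7 + √(-5287) = 7 + I*√5287 ≈ 7.0 + 72.712*I)
y = 5496 (y = -5 + ((5096 + 691) + 143*(-2)) = -5 + (5787 - 286) = -5 + 5501 = 5496)
(f + y) - 19211 = ((7 + I*√5287) + 5496) - 19211 = (5503 + I*√5287) - 19211 = -13708 + I*√5287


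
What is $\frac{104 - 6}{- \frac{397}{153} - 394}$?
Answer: $- \frac{14994}{60679} \approx -0.2471$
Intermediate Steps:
$\frac{104 - 6}{- \frac{397}{153} - 394} = \frac{98}{\left(-397\right) \frac{1}{153} - 394} = \frac{98}{- \frac{397}{153} - 394} = \frac{98}{- \frac{60679}{153}} = 98 \left(- \frac{153}{60679}\right) = - \frac{14994}{60679}$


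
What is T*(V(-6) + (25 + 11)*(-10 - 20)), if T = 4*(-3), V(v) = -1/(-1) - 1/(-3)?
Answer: 12944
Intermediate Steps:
V(v) = 4/3 (V(v) = -1*(-1) - 1*(-⅓) = 1 + ⅓ = 4/3)
T = -12
T*(V(-6) + (25 + 11)*(-10 - 20)) = -12*(4/3 + (25 + 11)*(-10 - 20)) = -12*(4/3 + 36*(-30)) = -12*(4/3 - 1080) = -12*(-3236/3) = 12944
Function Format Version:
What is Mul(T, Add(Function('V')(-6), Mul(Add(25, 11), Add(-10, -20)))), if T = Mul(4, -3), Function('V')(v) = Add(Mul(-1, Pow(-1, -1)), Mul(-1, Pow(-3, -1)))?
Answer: 12944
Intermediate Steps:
Function('V')(v) = Rational(4, 3) (Function('V')(v) = Add(Mul(-1, -1), Mul(-1, Rational(-1, 3))) = Add(1, Rational(1, 3)) = Rational(4, 3))
T = -12
Mul(T, Add(Function('V')(-6), Mul(Add(25, 11), Add(-10, -20)))) = Mul(-12, Add(Rational(4, 3), Mul(Add(25, 11), Add(-10, -20)))) = Mul(-12, Add(Rational(4, 3), Mul(36, -30))) = Mul(-12, Add(Rational(4, 3), -1080)) = Mul(-12, Rational(-3236, 3)) = 12944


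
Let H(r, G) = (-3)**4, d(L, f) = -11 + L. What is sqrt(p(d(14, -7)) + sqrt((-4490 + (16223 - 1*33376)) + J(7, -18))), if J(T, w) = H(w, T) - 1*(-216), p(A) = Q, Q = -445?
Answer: sqrt(-445 + I*sqrt(21346)) ≈ 3.4184 + 21.37*I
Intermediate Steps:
H(r, G) = 81
p(A) = -445
J(T, w) = 297 (J(T, w) = 81 - 1*(-216) = 81 + 216 = 297)
sqrt(p(d(14, -7)) + sqrt((-4490 + (16223 - 1*33376)) + J(7, -18))) = sqrt(-445 + sqrt((-4490 + (16223 - 1*33376)) + 297)) = sqrt(-445 + sqrt((-4490 + (16223 - 33376)) + 297)) = sqrt(-445 + sqrt((-4490 - 17153) + 297)) = sqrt(-445 + sqrt(-21643 + 297)) = sqrt(-445 + sqrt(-21346)) = sqrt(-445 + I*sqrt(21346))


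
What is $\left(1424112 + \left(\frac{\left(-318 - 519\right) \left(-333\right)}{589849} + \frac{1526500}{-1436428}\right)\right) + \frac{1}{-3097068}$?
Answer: $\frac{71864775448103929099457}{50462888614176948} \approx 1.4241 \cdot 10^{6}$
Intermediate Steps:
$\left(1424112 + \left(\frac{\left(-318 - 519\right) \left(-333\right)}{589849} + \frac{1526500}{-1436428}\right)\right) + \frac{1}{-3097068} = \left(1424112 + \left(\left(-837\right) \left(-333\right) \frac{1}{589849} + 1526500 \left(- \frac{1}{1436428}\right)\right)\right) - \frac{1}{3097068} = \left(1424112 + \left(278721 \cdot \frac{1}{589849} - \frac{381625}{359107}\right)\right) - \frac{1}{3097068} = \left(1424112 + \left(\frac{278721}{589849} - \frac{381625}{359107}\right)\right) - \frac{1}{3097068} = \left(1424112 - \frac{125010462478}{211818904843}\right) - \frac{1}{3097068} = \frac{301653719203311938}{211818904843} - \frac{1}{3097068} = \frac{71864775448103929099457}{50462888614176948}$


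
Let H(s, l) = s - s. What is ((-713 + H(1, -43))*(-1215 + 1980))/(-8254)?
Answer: 545445/8254 ≈ 66.083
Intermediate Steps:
H(s, l) = 0
((-713 + H(1, -43))*(-1215 + 1980))/(-8254) = ((-713 + 0)*(-1215 + 1980))/(-8254) = -713*765*(-1/8254) = -545445*(-1/8254) = 545445/8254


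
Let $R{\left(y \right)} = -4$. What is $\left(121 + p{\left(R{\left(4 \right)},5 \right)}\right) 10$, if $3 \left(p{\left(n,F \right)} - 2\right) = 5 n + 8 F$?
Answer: $\frac{3890}{3} \approx 1296.7$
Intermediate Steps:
$p{\left(n,F \right)} = 2 + \frac{5 n}{3} + \frac{8 F}{3}$ ($p{\left(n,F \right)} = 2 + \frac{5 n + 8 F}{3} = 2 + \left(\frac{5 n}{3} + \frac{8 F}{3}\right) = 2 + \frac{5 n}{3} + \frac{8 F}{3}$)
$\left(121 + p{\left(R{\left(4 \right)},5 \right)}\right) 10 = \left(121 + \left(2 + \frac{5}{3} \left(-4\right) + \frac{8}{3} \cdot 5\right)\right) 10 = \left(121 + \left(2 - \frac{20}{3} + \frac{40}{3}\right)\right) 10 = \left(121 + \frac{26}{3}\right) 10 = \frac{389}{3} \cdot 10 = \frac{3890}{3}$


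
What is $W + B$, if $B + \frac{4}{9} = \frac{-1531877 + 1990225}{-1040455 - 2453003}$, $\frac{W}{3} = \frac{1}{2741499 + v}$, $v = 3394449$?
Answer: $- \frac{228506600071}{396956974596} \approx -0.57565$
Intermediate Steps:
$W = \frac{1}{2045316}$ ($W = \frac{3}{2741499 + 3394449} = \frac{3}{6135948} = 3 \cdot \frac{1}{6135948} = \frac{1}{2045316} \approx 4.8892 \cdot 10^{-7}$)
$B = - \frac{111722}{194081}$ ($B = - \frac{4}{9} + \frac{-1531877 + 1990225}{-1040455 - 2453003} = - \frac{4}{9} + \frac{458348}{-3493458} = - \frac{4}{9} + 458348 \left(- \frac{1}{3493458}\right) = - \frac{4}{9} - \frac{229174}{1746729} = - \frac{111722}{194081} \approx -0.57565$)
$W + B = \frac{1}{2045316} - \frac{111722}{194081} = - \frac{228506600071}{396956974596}$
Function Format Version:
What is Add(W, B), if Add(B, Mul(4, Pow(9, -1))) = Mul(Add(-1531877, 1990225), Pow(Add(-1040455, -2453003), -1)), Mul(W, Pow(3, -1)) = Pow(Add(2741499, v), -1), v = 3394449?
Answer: Rational(-228506600071, 396956974596) ≈ -0.57565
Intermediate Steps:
W = Rational(1, 2045316) (W = Mul(3, Pow(Add(2741499, 3394449), -1)) = Mul(3, Pow(6135948, -1)) = Mul(3, Rational(1, 6135948)) = Rational(1, 2045316) ≈ 4.8892e-7)
B = Rational(-111722, 194081) (B = Add(Rational(-4, 9), Mul(Add(-1531877, 1990225), Pow(Add(-1040455, -2453003), -1))) = Add(Rational(-4, 9), Mul(458348, Pow(-3493458, -1))) = Add(Rational(-4, 9), Mul(458348, Rational(-1, 3493458))) = Add(Rational(-4, 9), Rational(-229174, 1746729)) = Rational(-111722, 194081) ≈ -0.57565)
Add(W, B) = Add(Rational(1, 2045316), Rational(-111722, 194081)) = Rational(-228506600071, 396956974596)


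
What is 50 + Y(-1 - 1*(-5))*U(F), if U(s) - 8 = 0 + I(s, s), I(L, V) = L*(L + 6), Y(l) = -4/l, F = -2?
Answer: 50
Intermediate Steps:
I(L, V) = L*(6 + L)
U(s) = 8 + s*(6 + s) (U(s) = 8 + (0 + s*(6 + s)) = 8 + s*(6 + s))
50 + Y(-1 - 1*(-5))*U(F) = 50 + (-4/(-1 - 1*(-5)))*(8 - 2*(6 - 2)) = 50 + (-4/(-1 + 5))*(8 - 2*4) = 50 + (-4/4)*(8 - 8) = 50 - 4*¼*0 = 50 - 1*0 = 50 + 0 = 50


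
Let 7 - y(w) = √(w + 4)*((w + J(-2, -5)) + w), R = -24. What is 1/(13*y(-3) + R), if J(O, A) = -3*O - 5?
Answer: 1/132 ≈ 0.0075758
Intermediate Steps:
J(O, A) = -5 - 3*O
y(w) = 7 - √(4 + w)*(1 + 2*w) (y(w) = 7 - √(w + 4)*((w + (-5 - 3*(-2))) + w) = 7 - √(4 + w)*((w + (-5 + 6)) + w) = 7 - √(4 + w)*((w + 1) + w) = 7 - √(4 + w)*((1 + w) + w) = 7 - √(4 + w)*(1 + 2*w))
1/(13*y(-3) + R) = 1/(13*(7 - √(4 - 3) - 2*(-3)*√(4 - 3)) - 24) = 1/(13*(7 - √1 - 2*(-3)*√1) - 24) = 1/(13*(7 - 1*1 - 2*(-3)*1) - 24) = 1/(13*(7 - 1 + 6) - 24) = 1/(13*12 - 24) = 1/(156 - 24) = 1/132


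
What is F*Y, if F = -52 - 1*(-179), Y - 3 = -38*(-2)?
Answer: 10033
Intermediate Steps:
Y = 79 (Y = 3 - 38*(-2) = 3 + 76 = 79)
F = 127 (F = -52 + 179 = 127)
F*Y = 127*79 = 10033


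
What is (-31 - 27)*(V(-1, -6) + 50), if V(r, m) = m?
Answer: -2552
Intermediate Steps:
(-31 - 27)*(V(-1, -6) + 50) = (-31 - 27)*(-6 + 50) = -58*44 = -2552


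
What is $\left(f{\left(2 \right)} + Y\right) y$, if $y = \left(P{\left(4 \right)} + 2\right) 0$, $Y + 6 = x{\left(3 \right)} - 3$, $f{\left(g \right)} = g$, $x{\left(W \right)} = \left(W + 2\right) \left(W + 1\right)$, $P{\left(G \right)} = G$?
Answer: $0$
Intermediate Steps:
$x{\left(W \right)} = \left(1 + W\right) \left(2 + W\right)$ ($x{\left(W \right)} = \left(2 + W\right) \left(1 + W\right) = \left(1 + W\right) \left(2 + W\right)$)
$Y = 11$ ($Y = -6 + \left(\left(2 + 3^{2} + 3 \cdot 3\right) - 3\right) = -6 + \left(\left(2 + 9 + 9\right) - 3\right) = -6 + \left(20 - 3\right) = -6 + 17 = 11$)
$y = 0$ ($y = \left(4 + 2\right) 0 = 6 \cdot 0 = 0$)
$\left(f{\left(2 \right)} + Y\right) y = \left(2 + 11\right) 0 = 13 \cdot 0 = 0$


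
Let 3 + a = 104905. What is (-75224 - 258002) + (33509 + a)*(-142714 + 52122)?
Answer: -12539262538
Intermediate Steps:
a = 104902 (a = -3 + 104905 = 104902)
(-75224 - 258002) + (33509 + a)*(-142714 + 52122) = (-75224 - 258002) + (33509 + 104902)*(-142714 + 52122) = -333226 + 138411*(-90592) = -333226 - 12538929312 = -12539262538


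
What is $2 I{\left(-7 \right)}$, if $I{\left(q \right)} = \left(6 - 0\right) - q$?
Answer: $26$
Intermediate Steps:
$I{\left(q \right)} = 6 - q$ ($I{\left(q \right)} = \left(6 + 0\right) - q = 6 - q$)
$2 I{\left(-7 \right)} = 2 \left(6 - -7\right) = 2 \left(6 + 7\right) = 2 \cdot 13 = 26$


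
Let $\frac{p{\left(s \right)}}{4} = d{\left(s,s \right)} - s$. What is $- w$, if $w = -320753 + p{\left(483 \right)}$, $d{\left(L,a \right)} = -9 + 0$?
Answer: $322721$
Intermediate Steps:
$d{\left(L,a \right)} = -9$
$p{\left(s \right)} = -36 - 4 s$ ($p{\left(s \right)} = 4 \left(-9 - s\right) = -36 - 4 s$)
$w = -322721$ ($w = -320753 - 1968 = -322721$)
$- w = \left(-1\right) \left(-322721\right) = 322721$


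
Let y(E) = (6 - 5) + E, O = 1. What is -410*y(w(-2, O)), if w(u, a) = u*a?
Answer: 410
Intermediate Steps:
w(u, a) = a*u
y(E) = 1 + E
-410*y(w(-2, O)) = -410*(1 + 1*(-2)) = -410*(1 - 2) = -410*(-1) = 410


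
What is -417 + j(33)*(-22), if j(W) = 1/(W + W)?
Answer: -1252/3 ≈ -417.33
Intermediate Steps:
j(W) = 1/(2*W)
-417 + j(33)*(-22) = -417 + ((½)/33)*(-22) = -417 + ((½)*(1/33))*(-22) = -417 + (1/66)*(-22) = -417 - ⅓ = -1252/3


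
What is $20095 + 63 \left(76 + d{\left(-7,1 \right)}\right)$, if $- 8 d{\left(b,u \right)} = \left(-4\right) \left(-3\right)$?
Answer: $\frac{49577}{2} \approx 24789.0$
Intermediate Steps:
$d{\left(b,u \right)} = - \frac{3}{2}$ ($d{\left(b,u \right)} = - \frac{\left(-4\right) \left(-3\right)}{8} = \left(- \frac{1}{8}\right) 12 = - \frac{3}{2}$)
$20095 + 63 \left(76 + d{\left(-7,1 \right)}\right) = 20095 + 63 \left(76 - \frac{3}{2}\right) = 20095 + 63 \cdot \frac{149}{2} = 20095 + \frac{9387}{2} = \frac{49577}{2}$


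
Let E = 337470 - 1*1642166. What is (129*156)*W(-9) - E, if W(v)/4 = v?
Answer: 580232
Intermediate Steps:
E = -1304696 (E = 337470 - 1642166 = -1304696)
W(v) = 4*v
(129*156)*W(-9) - E = (129*156)*(4*(-9)) - 1*(-1304696) = 20124*(-36) + 1304696 = -724464 + 1304696 = 580232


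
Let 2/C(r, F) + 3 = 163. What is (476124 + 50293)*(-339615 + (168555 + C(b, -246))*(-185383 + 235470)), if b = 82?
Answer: 355524156091239479/80 ≈ 4.4440e+15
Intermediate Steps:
C(r, F) = 1/80 (C(r, F) = 2/(-3 + 163) = 2/160 = 2*(1/160) = 1/80)
(476124 + 50293)*(-339615 + (168555 + C(b, -246))*(-185383 + 235470)) = (476124 + 50293)*(-339615 + (168555 + 1/80)*(-185383 + 235470)) = 526417*(-339615 + (13484401/80)*50087) = 526417*(-339615 + 675393192887/80) = 526417*(675366023687/80) = 355524156091239479/80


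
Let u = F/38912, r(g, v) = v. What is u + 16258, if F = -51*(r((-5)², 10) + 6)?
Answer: 39539405/2432 ≈ 16258.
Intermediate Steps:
F = -816 (F = -51*(10 + 6) = -51*16 = -816)
u = -51/2432 (u = -816/38912 = -816*1/38912 = -51/2432 ≈ -0.020970)
u + 16258 = -51/2432 + 16258 = 39539405/2432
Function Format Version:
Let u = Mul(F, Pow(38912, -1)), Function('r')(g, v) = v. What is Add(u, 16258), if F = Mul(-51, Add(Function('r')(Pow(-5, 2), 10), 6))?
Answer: Rational(39539405, 2432) ≈ 16258.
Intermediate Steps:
F = -816 (F = Mul(-51, Add(10, 6)) = Mul(-51, 16) = -816)
u = Rational(-51, 2432) (u = Mul(-816, Pow(38912, -1)) = Mul(-816, Rational(1, 38912)) = Rational(-51, 2432) ≈ -0.020970)
Add(u, 16258) = Add(Rational(-51, 2432), 16258) = Rational(39539405, 2432)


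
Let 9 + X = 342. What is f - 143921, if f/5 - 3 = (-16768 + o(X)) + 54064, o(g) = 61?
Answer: 42879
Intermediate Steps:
X = 333 (X = -9 + 342 = 333)
f = 186800 (f = 15 + 5*((-16768 + 61) + 54064) = 15 + 5*(-16707 + 54064) = 15 + 5*37357 = 15 + 186785 = 186800)
f - 143921 = 186800 - 143921 = 42879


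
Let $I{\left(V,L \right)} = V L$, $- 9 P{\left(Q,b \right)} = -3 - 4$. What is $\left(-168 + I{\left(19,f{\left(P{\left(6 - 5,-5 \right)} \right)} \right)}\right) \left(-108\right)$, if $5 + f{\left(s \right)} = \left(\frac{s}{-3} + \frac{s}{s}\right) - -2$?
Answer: $22780$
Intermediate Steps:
$P{\left(Q,b \right)} = \frac{7}{9}$ ($P{\left(Q,b \right)} = - \frac{-3 - 4}{9} = \left(- \frac{1}{9}\right) \left(-7\right) = \frac{7}{9}$)
$f{\left(s \right)} = -2 - \frac{s}{3}$ ($f{\left(s \right)} = -5 - \left(-2 - \frac{s}{-3} - \frac{s}{s}\right) = -5 + \left(\left(s \left(- \frac{1}{3}\right) + 1\right) + 2\right) = -5 + \left(\left(- \frac{s}{3} + 1\right) + 2\right) = -5 + \left(\left(1 - \frac{s}{3}\right) + 2\right) = -5 - \left(-3 + \frac{s}{3}\right) = -2 - \frac{s}{3}$)
$I{\left(V,L \right)} = L V$
$\left(-168 + I{\left(19,f{\left(P{\left(6 - 5,-5 \right)} \right)} \right)}\right) \left(-108\right) = \left(-168 + \left(-2 - \frac{7}{27}\right) 19\right) \left(-108\right) = \left(-168 - \frac{1159}{27}\right) \left(-108\right) = \left(- \frac{5695}{27}\right) \left(-108\right) = 22780$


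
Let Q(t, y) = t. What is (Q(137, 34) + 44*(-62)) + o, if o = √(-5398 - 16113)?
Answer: -2591 + 7*I*√439 ≈ -2591.0 + 146.67*I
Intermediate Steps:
o = 7*I*√439 (o = √(-21511) = 7*I*√439 ≈ 146.67*I)
(Q(137, 34) + 44*(-62)) + o = (137 + 44*(-62)) + 7*I*√439 = (137 - 2728) + 7*I*√439 = -2591 + 7*I*√439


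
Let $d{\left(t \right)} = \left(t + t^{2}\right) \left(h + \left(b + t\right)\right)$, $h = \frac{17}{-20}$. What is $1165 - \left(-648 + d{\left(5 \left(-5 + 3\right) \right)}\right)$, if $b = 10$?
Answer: $\frac{3779}{2} \approx 1889.5$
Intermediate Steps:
$h = - \frac{17}{20}$ ($h = 17 \left(- \frac{1}{20}\right) = - \frac{17}{20} \approx -0.85$)
$d{\left(t \right)} = \left(\frac{183}{20} + t\right) \left(t + t^{2}\right)$ ($d{\left(t \right)} = \left(t + t^{2}\right) \left(- \frac{17}{20} + \left(10 + t\right)\right) = \left(t + t^{2}\right) \left(\frac{183}{20} + t\right) = \left(\frac{183}{20} + t\right) \left(t + t^{2}\right)$)
$1165 - \left(-648 + d{\left(5 \left(-5 + 3\right) \right)}\right) = 1165 + \left(648 - \frac{5 \left(-5 + 3\right) \left(183 + 20 \left(5 \left(-5 + 3\right)\right)^{2} + 203 \cdot 5 \left(-5 + 3\right)\right)}{20}\right) = 1165 + \left(648 - \frac{5 \left(-2\right) \left(183 + 20 \left(5 \left(-2\right)\right)^{2} + 203 \cdot 5 \left(-2\right)\right)}{20}\right) = 1165 + \left(648 - \frac{1}{20} \left(-10\right) \left(183 + 20 \left(-10\right)^{2} + 203 \left(-10\right)\right)\right) = 1165 + \left(648 - \frac{1}{20} \left(-10\right) \left(183 + 20 \cdot 100 - 2030\right)\right) = 1165 + \left(648 - \frac{1}{20} \left(-10\right) \left(183 + 2000 - 2030\right)\right) = 1165 + \left(648 - \frac{1}{20} \left(-10\right) 153\right) = 1165 + \left(648 - - \frac{153}{2}\right) = 1165 + \left(648 + \frac{153}{2}\right) = 1165 + \frac{1449}{2} = \frac{3779}{2}$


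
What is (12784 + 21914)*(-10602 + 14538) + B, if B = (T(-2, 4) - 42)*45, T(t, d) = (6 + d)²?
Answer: 136573938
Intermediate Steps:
B = 2610 (B = ((6 + 4)² - 42)*45 = (10² - 42)*45 = (100 - 42)*45 = 58*45 = 2610)
(12784 + 21914)*(-10602 + 14538) + B = (12784 + 21914)*(-10602 + 14538) + 2610 = 34698*3936 + 2610 = 136571328 + 2610 = 136573938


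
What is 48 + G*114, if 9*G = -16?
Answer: -464/3 ≈ -154.67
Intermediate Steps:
G = -16/9 (G = (1/9)*(-16) = -16/9 ≈ -1.7778)
48 + G*114 = 48 - 16/9*114 = 48 - 608/3 = -464/3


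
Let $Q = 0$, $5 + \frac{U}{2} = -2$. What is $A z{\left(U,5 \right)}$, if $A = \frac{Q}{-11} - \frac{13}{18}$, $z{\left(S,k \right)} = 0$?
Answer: $0$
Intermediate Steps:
$U = -14$ ($U = -10 + 2 \left(-2\right) = -10 - 4 = -14$)
$A = - \frac{13}{18}$ ($A = \frac{0}{-11} - \frac{13}{18} = 0 \left(- \frac{1}{11}\right) - \frac{13}{18} = 0 - \frac{13}{18} = - \frac{13}{18} \approx -0.72222$)
$A z{\left(U,5 \right)} = \left(- \frac{13}{18}\right) 0 = 0$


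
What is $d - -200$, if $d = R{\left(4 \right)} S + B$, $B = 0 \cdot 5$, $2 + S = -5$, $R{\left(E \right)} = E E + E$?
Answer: $60$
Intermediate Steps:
$R{\left(E \right)} = E + E^{2}$ ($R{\left(E \right)} = E^{2} + E = E + E^{2}$)
$S = -7$ ($S = -2 - 5 = -7$)
$B = 0$
$d = -140$ ($d = 4 \left(1 + 4\right) \left(-7\right) + 0 = 4 \cdot 5 \left(-7\right) + 0 = 20 \left(-7\right) + 0 = -140 + 0 = -140$)
$d - -200 = -140 - -200 = -140 + 200 = 60$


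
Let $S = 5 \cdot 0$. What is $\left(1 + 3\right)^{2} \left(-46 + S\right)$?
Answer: $-736$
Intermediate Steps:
$S = 0$
$\left(1 + 3\right)^{2} \left(-46 + S\right) = \left(1 + 3\right)^{2} \left(-46 + 0\right) = 4^{2} \left(-46\right) = 16 \left(-46\right) = -736$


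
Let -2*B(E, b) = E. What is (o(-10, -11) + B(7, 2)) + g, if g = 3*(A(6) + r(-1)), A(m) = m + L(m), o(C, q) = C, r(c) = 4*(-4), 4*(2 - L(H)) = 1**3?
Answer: -153/4 ≈ -38.250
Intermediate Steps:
L(H) = 7/4 (L(H) = 2 - 1/4*1**3 = 2 - 1/4*1 = 2 - 1/4 = 7/4)
B(E, b) = -E/2
r(c) = -16
A(m) = 7/4 + m (A(m) = m + 7/4 = 7/4 + m)
g = -99/4 (g = 3*((7/4 + 6) - 16) = 3*(31/4 - 16) = 3*(-33/4) = -99/4 ≈ -24.750)
(o(-10, -11) + B(7, 2)) + g = (-10 - 1/2*7) - 99/4 = (-10 - 7/2) - 99/4 = -27/2 - 99/4 = -153/4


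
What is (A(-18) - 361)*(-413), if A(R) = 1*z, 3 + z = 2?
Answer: 149506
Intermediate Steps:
z = -1 (z = -3 + 2 = -1)
A(R) = -1 (A(R) = 1*(-1) = -1)
(A(-18) - 361)*(-413) = (-1 - 361)*(-413) = -362*(-413) = 149506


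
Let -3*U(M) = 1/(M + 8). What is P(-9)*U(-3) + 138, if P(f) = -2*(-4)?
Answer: 2062/15 ≈ 137.47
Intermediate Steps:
P(f) = 8
U(M) = -1/(3*(8 + M)) (U(M) = -1/(3*(M + 8)) = -1/(3*(8 + M)))
P(-9)*U(-3) + 138 = 8*(-1/(24 + 3*(-3))) + 138 = 8*(-1/(24 - 9)) + 138 = 8*(-1/15) + 138 = -8/15 + 138 = 2062/15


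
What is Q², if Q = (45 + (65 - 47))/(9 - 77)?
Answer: 3969/4624 ≈ 0.85835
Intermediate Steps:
Q = -63/68 (Q = (45 + 18)/(-68) = 63*(-1/68) = -63/68 ≈ -0.92647)
Q² = (-63/68)² = 3969/4624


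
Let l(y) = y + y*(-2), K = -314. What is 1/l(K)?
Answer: 1/314 ≈ 0.0031847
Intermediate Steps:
l(y) = -y (l(y) = y - 2*y = -y)
1/l(K) = 1/(-1*(-314)) = 1/314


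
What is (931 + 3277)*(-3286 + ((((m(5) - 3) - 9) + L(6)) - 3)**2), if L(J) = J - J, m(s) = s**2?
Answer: -13406688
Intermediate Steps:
L(J) = 0
(931 + 3277)*(-3286 + ((((m(5) - 3) - 9) + L(6)) - 3)**2) = (931 + 3277)*(-3286 + ((((5**2 - 3) - 9) + 0) - 3)**2) = 4208*(-3286 + ((((25 - 3) - 9) + 0) - 3)**2) = 4208*(-3286 + (((22 - 9) + 0) - 3)**2) = 4208*(-3286 + ((13 + 0) - 3)**2) = 4208*(-3286 + (13 - 3)**2) = 4208*(-3286 + 10**2) = 4208*(-3286 + 100) = 4208*(-3186) = -13406688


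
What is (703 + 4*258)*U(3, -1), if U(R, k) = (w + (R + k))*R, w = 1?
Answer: 15615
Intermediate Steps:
U(R, k) = R*(1 + R + k) (U(R, k) = (1 + (R + k))*R = (1 + R + k)*R = R*(1 + R + k))
(703 + 4*258)*U(3, -1) = (703 + 4*258)*(3*(1 + 3 - 1)) = (703 + 1032)*(3*3) = 1735*9 = 15615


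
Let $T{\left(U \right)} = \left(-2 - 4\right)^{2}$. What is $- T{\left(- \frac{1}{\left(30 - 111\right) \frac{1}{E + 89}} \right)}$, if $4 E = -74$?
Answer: $-36$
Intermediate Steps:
$E = - \frac{37}{2}$ ($E = \frac{1}{4} \left(-74\right) = - \frac{37}{2} \approx -18.5$)
$T{\left(U \right)} = 36$ ($T{\left(U \right)} = \left(-6\right)^{2} = 36$)
$- T{\left(- \frac{1}{\left(30 - 111\right) \frac{1}{E + 89}} \right)} = \left(-1\right) 36 = -36$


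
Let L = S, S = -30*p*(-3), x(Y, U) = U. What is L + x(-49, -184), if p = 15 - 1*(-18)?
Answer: 2786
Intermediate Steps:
p = 33 (p = 15 + 18 = 33)
S = 2970 (S = -30*33*(-3) = -990*(-3) = 2970)
L = 2970
L + x(-49, -184) = 2970 - 184 = 2786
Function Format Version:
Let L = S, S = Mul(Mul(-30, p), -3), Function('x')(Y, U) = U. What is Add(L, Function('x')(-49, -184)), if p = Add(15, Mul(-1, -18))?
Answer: 2786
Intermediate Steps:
p = 33 (p = Add(15, 18) = 33)
S = 2970 (S = Mul(Mul(-30, 33), -3) = Mul(-990, -3) = 2970)
L = 2970
Add(L, Function('x')(-49, -184)) = Add(2970, -184) = 2786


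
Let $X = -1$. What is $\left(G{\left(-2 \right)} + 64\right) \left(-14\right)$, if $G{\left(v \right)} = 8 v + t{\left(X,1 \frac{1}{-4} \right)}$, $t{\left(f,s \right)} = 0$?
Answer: $-672$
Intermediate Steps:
$G{\left(v \right)} = 8 v$ ($G{\left(v \right)} = 8 v + 0 = 8 v$)
$\left(G{\left(-2 \right)} + 64\right) \left(-14\right) = \left(8 \left(-2\right) + 64\right) \left(-14\right) = \left(-16 + 64\right) \left(-14\right) = 48 \left(-14\right) = -672$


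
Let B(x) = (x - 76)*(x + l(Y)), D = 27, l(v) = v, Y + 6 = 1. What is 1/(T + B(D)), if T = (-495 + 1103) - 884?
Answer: -1/1354 ≈ -0.00073855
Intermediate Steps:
Y = -5 (Y = -6 + 1 = -5)
T = -276 (T = 608 - 884 = -276)
B(x) = (-76 + x)*(-5 + x) (B(x) = (x - 76)*(x - 5) = (-76 + x)*(-5 + x))
1/(T + B(D)) = 1/(-276 + (380 + 27² - 81*27)) = 1/(-276 + (380 + 729 - 2187)) = 1/(-276 - 1078) = 1/(-1354) = -1/1354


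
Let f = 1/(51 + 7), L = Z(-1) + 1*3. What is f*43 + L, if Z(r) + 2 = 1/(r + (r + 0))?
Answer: 36/29 ≈ 1.2414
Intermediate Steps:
Z(r) = -2 + 1/(2*r) (Z(r) = -2 + 1/(r + (r + 0)) = -2 + 1/(r + r) = -2 + 1/(2*r))
L = 1/2 (L = (-2 + (1/2)/(-1)) + 1*3 = (-2 + (1/2)*(-1)) + 3 = (-2 - 1/2) + 3 = -5/2 + 3 = 1/2 ≈ 0.50000)
f = 1/58 ≈ 0.017241
f*43 + L = (1/58)*43 + 1/2 = 43/58 + 1/2 = 36/29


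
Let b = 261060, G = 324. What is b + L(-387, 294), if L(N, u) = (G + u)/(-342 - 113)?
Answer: 118781682/455 ≈ 2.6106e+5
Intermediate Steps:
L(N, u) = -324/455 - u/455 (L(N, u) = (324 + u)/(-342 - 113) = (324 + u)/(-455) = (324 + u)*(-1/455) = -324/455 - u/455)
b + L(-387, 294) = 261060 + (-324/455 - 1/455*294) = 261060 + (-324/455 - 42/65) = 261060 - 618/455 = 118781682/455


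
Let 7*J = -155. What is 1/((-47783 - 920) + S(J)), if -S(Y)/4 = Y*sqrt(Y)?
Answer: -16705129/813649479687 - 4340*I*sqrt(1085)/813649479687 ≈ -2.0531e-5 - 1.757e-7*I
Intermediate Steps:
J = -155/7 (J = (1/7)*(-155) = -155/7 ≈ -22.143)
S(Y) = -4*Y**(3/2) (S(Y) = -4*Y*sqrt(Y) = -4*Y**(3/2))
1/((-47783 - 920) + S(J)) = 1/((-47783 - 920) - (-620)*I*sqrt(1085)/49) = 1/(-48703 - (-620)*I*sqrt(1085)/49) = 1/(-48703 + 620*I*sqrt(1085)/49)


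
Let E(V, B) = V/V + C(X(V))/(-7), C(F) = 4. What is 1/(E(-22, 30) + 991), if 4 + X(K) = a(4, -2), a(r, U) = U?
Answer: 7/6940 ≈ 0.0010086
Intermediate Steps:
X(K) = -6 (X(K) = -4 - 2 = -6)
E(V, B) = 3/7 (E(V, B) = V/V + 4/(-7) = 1 + 4*(-1/7) = 1 - 4/7 = 3/7)
1/(E(-22, 30) + 991) = 1/(3/7 + 991) = 1/(6940/7) = 7/6940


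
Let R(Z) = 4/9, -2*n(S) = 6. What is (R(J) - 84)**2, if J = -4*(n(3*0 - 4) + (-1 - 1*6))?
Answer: 565504/81 ≈ 6981.5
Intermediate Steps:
n(S) = -3 (n(S) = -1/2*6 = -3)
J = 40 (J = -4*(-3 + (-1 - 1*6)) = -4*(-3 + (-1 - 6)) = -4*(-3 - 7) = -4*(-10) = 40)
R(Z) = 4/9 (R(Z) = 4*(1/9) = 4/9)
(R(J) - 84)**2 = (4/9 - 84)**2 = (-752/9)**2 = 565504/81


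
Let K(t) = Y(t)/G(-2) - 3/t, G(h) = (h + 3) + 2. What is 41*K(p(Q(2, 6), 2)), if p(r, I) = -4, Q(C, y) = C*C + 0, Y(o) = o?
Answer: -287/12 ≈ -23.917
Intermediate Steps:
Q(C, y) = C**2 (Q(C, y) = C**2 + 0 = C**2)
G(h) = 5 + h (G(h) = (3 + h) + 2 = 5 + h)
K(t) = -3/t + t/3 (K(t) = t/(5 - 2) - 3/t = t/3 - 3/t = -3/t + t/3)
41*K(p(Q(2, 6), 2)) = 41*(-3/(-4) + (1/3)*(-4)) = 41*(-3*(-1/4) - 4/3) = 41*(3/4 - 4/3) = 41*(-7/12) = -287/12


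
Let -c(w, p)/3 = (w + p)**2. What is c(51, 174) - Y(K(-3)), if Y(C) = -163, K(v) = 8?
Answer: -151712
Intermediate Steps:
c(w, p) = -3*(p + w)**2 (c(w, p) = -3*(w + p)**2 = -3*(p + w)**2)
c(51, 174) - Y(K(-3)) = -3*(174 + 51)**2 - 1*(-163) = -3*225**2 + 163 = -3*50625 + 163 = -151875 + 163 = -151712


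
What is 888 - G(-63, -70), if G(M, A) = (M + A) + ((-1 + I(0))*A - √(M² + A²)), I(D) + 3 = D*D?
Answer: 741 + 7*√181 ≈ 835.18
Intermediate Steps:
I(D) = -3 + D² (I(D) = -3 + D*D = -3 + D²)
G(M, A) = M - √(A² + M²) - 3*A (G(M, A) = (M + A) + ((-1 + (-3 + 0²))*A - √(M² + A²)) = (A + M) + ((-1 + (-3 + 0))*A - √(A² + M²)) = (A + M) + ((-1 - 3)*A - √(A² + M²)) = (A + M) + (-4*A - √(A² + M²)) = (A + M) + (-√(A² + M²) - 4*A) = M - √(A² + M²) - 3*A)
888 - G(-63, -70) = 888 - (-63 - √((-70)² + (-63)²) - 3*(-70)) = 888 - (-63 - √(4900 + 3969) + 210) = 888 - (-63 - √8869 + 210) = 888 - (-63 - 7*√181 + 210) = 888 - (147 - 7*√181) = 888 + (-147 + 7*√181) = 741 + 7*√181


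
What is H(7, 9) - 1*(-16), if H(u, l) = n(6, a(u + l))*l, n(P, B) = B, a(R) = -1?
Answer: 7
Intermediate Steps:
H(u, l) = -l
H(7, 9) - 1*(-16) = -1*9 - 1*(-16) = -9 + 16 = 7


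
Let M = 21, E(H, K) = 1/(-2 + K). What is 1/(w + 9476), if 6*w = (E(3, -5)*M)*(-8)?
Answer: 1/9480 ≈ 0.00010549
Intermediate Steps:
w = 4 (w = ((21/(-2 - 5))*(-8))/6 = ((21/(-7))*(-8))/6 = (-⅐*21*(-8))/6 = (-3*(-8))/6 = (⅙)*24 = 4)
1/(w + 9476) = 1/(4 + 9476) = 1/9480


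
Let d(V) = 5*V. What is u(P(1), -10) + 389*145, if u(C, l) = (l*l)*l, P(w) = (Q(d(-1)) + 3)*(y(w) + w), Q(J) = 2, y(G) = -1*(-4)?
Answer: 55405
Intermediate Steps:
y(G) = 4
P(w) = 20 + 5*w (P(w) = (2 + 3)*(4 + w) = 5*(4 + w) = 20 + 5*w)
u(C, l) = l**3 (u(C, l) = l**2*l = l**3)
u(P(1), -10) + 389*145 = (-10)**3 + 389*145 = -1000 + 56405 = 55405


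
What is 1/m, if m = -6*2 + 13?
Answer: 1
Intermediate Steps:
m = 1 (m = -12 + 13 = 1)
1/m = 1/1 = 1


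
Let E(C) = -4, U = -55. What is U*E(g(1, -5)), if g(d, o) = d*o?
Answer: 220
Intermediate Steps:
U*E(g(1, -5)) = -55*(-4) = 220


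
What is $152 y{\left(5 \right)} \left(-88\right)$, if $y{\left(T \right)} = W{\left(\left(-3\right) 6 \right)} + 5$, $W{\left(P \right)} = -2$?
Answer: $-40128$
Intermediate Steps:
$y{\left(T \right)} = 3$ ($y{\left(T \right)} = -2 + 5 = 3$)
$152 y{\left(5 \right)} \left(-88\right) = 152 \cdot 3 \left(-88\right) = 456 \left(-88\right) = -40128$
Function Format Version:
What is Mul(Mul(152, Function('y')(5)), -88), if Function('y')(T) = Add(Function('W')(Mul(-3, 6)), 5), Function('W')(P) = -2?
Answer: -40128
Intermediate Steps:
Function('y')(T) = 3 (Function('y')(T) = Add(-2, 5) = 3)
Mul(Mul(152, Function('y')(5)), -88) = Mul(Mul(152, 3), -88) = Mul(456, -88) = -40128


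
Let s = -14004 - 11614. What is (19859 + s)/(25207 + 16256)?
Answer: -5759/41463 ≈ -0.13890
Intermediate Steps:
s = -25618
(19859 + s)/(25207 + 16256) = (19859 - 25618)/(25207 + 16256) = -5759/41463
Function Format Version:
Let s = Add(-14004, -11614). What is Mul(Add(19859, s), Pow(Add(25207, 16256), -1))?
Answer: Rational(-5759, 41463) ≈ -0.13890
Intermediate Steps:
s = -25618
Mul(Add(19859, s), Pow(Add(25207, 16256), -1)) = Mul(Add(19859, -25618), Pow(Add(25207, 16256), -1)) = Mul(-5759, Pow(41463, -1)) = Mul(-5759, Rational(1, 41463)) = Rational(-5759, 41463)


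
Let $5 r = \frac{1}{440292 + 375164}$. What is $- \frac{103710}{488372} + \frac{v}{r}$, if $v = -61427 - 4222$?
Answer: $- \frac{65361109051709775}{244186} \approx -2.6767 \cdot 10^{11}$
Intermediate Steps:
$v = -65649$
$r = \frac{1}{4077280}$ ($r = \frac{1}{5 \left(440292 + 375164\right)} = \frac{1}{5 \cdot 815456} = \frac{1}{5} \cdot \frac{1}{815456} = \frac{1}{4077280} \approx 2.4526 \cdot 10^{-7}$)
$- \frac{103710}{488372} + \frac{v}{r} = - \frac{103710}{488372} - 65649 \frac{1}{\frac{1}{4077280}} = \left(-103710\right) \frac{1}{488372} - 267669354720 = - \frac{51855}{244186} - 267669354720 = - \frac{65361109051709775}{244186}$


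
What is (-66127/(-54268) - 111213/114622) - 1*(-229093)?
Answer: 712515133104319/3110153348 ≈ 2.2909e+5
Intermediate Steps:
(-66127/(-54268) - 111213/114622) - 1*(-229093) = (-66127*(-1/54268) - 111213*1/114622) + 229093 = (66127/54268 - 111213/114622) + 229093 = 772150955/3110153348 + 229093 = 712515133104319/3110153348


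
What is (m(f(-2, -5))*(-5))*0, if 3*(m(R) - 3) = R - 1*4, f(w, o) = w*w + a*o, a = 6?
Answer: 0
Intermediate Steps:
f(w, o) = w² + 6*o (f(w, o) = w*w + 6*o = w² + 6*o)
m(R) = 5/3 + R/3 (m(R) = 3 + (R - 1*4)/3 = 3 + (R - 4)/3 = 3 + (-4 + R)/3 = 3 + (-4/3 + R/3) = 5/3 + R/3)
(m(f(-2, -5))*(-5))*0 = ((5/3 + ((-2)² + 6*(-5))/3)*(-5))*0 = ((5/3 + (4 - 30)/3)*(-5))*0 = ((5/3 + (⅓)*(-26))*(-5))*0 = ((5/3 - 26/3)*(-5))*0 = -7*(-5)*0 = 35*0 = 0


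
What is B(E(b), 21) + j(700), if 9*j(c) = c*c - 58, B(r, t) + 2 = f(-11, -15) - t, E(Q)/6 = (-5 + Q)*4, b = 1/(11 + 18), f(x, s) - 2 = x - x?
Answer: 54417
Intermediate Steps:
f(x, s) = 2 (f(x, s) = 2 + (x - x) = 2 + 0 = 2)
b = 1/29 ≈ 0.034483
E(Q) = -120 + 24*Q (E(Q) = 6*((-5 + Q)*4) = 6*(-20 + 4*Q) = -120 + 24*Q)
B(r, t) = -t (B(r, t) = -2 + (2 - t) = -t)
j(c) = -58/9 + c²/9 (j(c) = (c*c - 58)/9 = (c² - 58)/9 = (-58 + c²)/9 = -58/9 + c²/9)
B(E(b), 21) + j(700) = -1*21 + (-58/9 + (⅑)*700²) = -21 + (-58/9 + (⅑)*490000) = -21 + (-58/9 + 490000/9) = -21 + 54438 = 54417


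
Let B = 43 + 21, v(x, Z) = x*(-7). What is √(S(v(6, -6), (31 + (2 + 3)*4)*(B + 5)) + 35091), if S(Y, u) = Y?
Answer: √35049 ≈ 187.21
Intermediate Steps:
v(x, Z) = -7*x
B = 64
√(S(v(6, -6), (31 + (2 + 3)*4)*(B + 5)) + 35091) = √(-7*6 + 35091) = √(-42 + 35091) = √35049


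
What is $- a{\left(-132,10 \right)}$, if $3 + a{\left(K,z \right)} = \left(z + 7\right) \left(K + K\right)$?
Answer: $4491$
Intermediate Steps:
$a{\left(K,z \right)} = -3 + 2 K \left(7 + z\right)$ ($a{\left(K,z \right)} = -3 + \left(z + 7\right) \left(K + K\right) = -3 + \left(7 + z\right) 2 K = -3 + 2 K \left(7 + z\right)$)
$- a{\left(-132,10 \right)} = - (-3 + 14 \left(-132\right) + 2 \left(-132\right) 10) = - (-3 - 1848 - 2640) = \left(-1\right) \left(-4491\right) = 4491$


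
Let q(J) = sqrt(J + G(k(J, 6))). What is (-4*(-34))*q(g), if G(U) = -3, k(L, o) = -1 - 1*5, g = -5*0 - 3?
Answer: 136*I*sqrt(6) ≈ 333.13*I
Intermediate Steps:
g = -3 (g = 0 - 3 = -3)
k(L, o) = -6 (k(L, o) = -1 - 5 = -6)
q(J) = sqrt(-3 + J) (q(J) = sqrt(J - 3) = sqrt(-3 + J))
(-4*(-34))*q(g) = (-4*(-34))*sqrt(-3 - 3) = 136*sqrt(-6) = 136*(I*sqrt(6)) = 136*I*sqrt(6)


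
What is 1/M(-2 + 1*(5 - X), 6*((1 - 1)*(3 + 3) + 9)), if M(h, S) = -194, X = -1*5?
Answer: -1/194 ≈ -0.0051546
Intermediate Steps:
X = -5
1/M(-2 + 1*(5 - X), 6*((1 - 1)*(3 + 3) + 9)) = 1/(-194) = -1/194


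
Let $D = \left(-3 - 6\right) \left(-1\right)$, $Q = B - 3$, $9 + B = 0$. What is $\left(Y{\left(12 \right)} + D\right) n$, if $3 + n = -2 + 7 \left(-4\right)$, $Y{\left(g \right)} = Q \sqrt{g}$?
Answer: $-297 + 792 \sqrt{3} \approx 1074.8$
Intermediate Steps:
$B = -9$ ($B = -9 + 0 = -9$)
$Q = -12$ ($Q = -9 - 3 = -12$)
$Y{\left(g \right)} = - 12 \sqrt{g}$
$n = -33$ ($n = -3 + \left(-2 + 7 \left(-4\right)\right) = -3 - 30 = -33$)
$D = 9$ ($D = \left(-9\right) \left(-1\right) = 9$)
$\left(Y{\left(12 \right)} + D\right) n = \left(- 12 \sqrt{12} + 9\right) \left(-33\right) = \left(- 12 \cdot 2 \sqrt{3} + 9\right) \left(-33\right) = \left(- 24 \sqrt{3} + 9\right) \left(-33\right) = \left(9 - 24 \sqrt{3}\right) \left(-33\right) = -297 + 792 \sqrt{3}$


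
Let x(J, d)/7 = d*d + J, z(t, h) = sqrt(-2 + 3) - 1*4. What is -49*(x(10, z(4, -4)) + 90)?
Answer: -10927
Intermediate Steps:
z(t, h) = -3 (z(t, h) = sqrt(1) - 4 = 1 - 4 = -3)
x(J, d) = 7*J + 7*d**2 (x(J, d) = 7*(d*d + J) = 7*(d**2 + J) = 7*(J + d**2) = 7*J + 7*d**2)
-49*(x(10, z(4, -4)) + 90) = -49*((7*10 + 7*(-3)**2) + 90) = -49*((70 + 7*9) + 90) = -49*((70 + 63) + 90) = -49*(133 + 90) = -49*223 = -10927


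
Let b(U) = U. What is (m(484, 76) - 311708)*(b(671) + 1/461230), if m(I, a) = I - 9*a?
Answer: -48265475310774/230615 ≈ -2.0929e+8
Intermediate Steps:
(m(484, 76) - 311708)*(b(671) + 1/461230) = ((484 - 9*76) - 311708)*(671 + 1/461230) = ((484 - 684) - 311708)*(671 + 1/461230) = (-200 - 311708)*(309485331/461230) = -311908*309485331/461230 = -48265475310774/230615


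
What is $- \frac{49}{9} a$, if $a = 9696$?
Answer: $- \frac{158368}{3} \approx -52789.0$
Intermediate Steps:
$- \frac{49}{9} a = - \frac{49}{9} \cdot 9696 = \left(-49\right) \frac{1}{9} \cdot 9696 = \left(- \frac{49}{9}\right) 9696 = - \frac{158368}{3}$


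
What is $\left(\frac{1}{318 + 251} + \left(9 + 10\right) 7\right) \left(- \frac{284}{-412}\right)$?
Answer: $\frac{5373138}{58607} \approx 91.681$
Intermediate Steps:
$\left(\frac{1}{318 + 251} + \left(9 + 10\right) 7\right) \left(- \frac{284}{-412}\right) = \left(\frac{1}{569} + 19 \cdot 7\right) \left(\left(-284\right) \left(- \frac{1}{412}\right)\right) = \left(\frac{1}{569} + 133\right) \frac{71}{103} = \frac{75678}{569} \cdot \frac{71}{103} = \frac{5373138}{58607}$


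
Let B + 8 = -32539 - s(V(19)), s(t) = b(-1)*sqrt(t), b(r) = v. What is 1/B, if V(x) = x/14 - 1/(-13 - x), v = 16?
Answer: -227829/7415147975 + 2*sqrt(4354)/7415147975 ≈ -3.0707e-5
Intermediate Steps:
b(r) = 16
V(x) = -1/(-13 - x) + x/14 (V(x) = x*(1/14) - 1/(-13 - x) = x/14 - 1/(-13 - x) = -1/(-13 - x) + x/14)
s(t) = 16*sqrt(t)
B = -32547 - 2*sqrt(4354)/7 (B = -8 + (-32539 - 16*sqrt((14 + 19**2 + 13*19)/(14*(13 + 19)))) = -8 + (-32539 - 16*sqrt((1/14)*(14 + 361 + 247)/32)) = -8 + (-32539 - 16*sqrt((1/14)*(1/32)*622)) = -8 + (-32539 - 16*sqrt(311/224)) = -8 + (-32539 - 16*sqrt(4354)/56) = -8 + (-32539 - 2*sqrt(4354)/7) = -32547 - 2*sqrt(4354)/7 ≈ -32566.)
1/B = 1/(-32547 - 2*sqrt(4354)/7)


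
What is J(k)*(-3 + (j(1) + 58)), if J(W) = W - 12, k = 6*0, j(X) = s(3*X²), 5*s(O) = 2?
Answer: -3324/5 ≈ -664.80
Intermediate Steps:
s(O) = ⅖ (s(O) = (⅕)*2 = ⅖)
j(X) = ⅖
k = 0
J(W) = -12 + W
J(k)*(-3 + (j(1) + 58)) = (-12 + 0)*(-3 + (⅖ + 58)) = -12*(-3 + 292/5) = -12*277/5 = -3324/5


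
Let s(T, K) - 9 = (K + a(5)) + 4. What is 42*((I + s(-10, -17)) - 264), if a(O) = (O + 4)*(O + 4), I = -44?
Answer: -9702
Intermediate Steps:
a(O) = (4 + O)² (a(O) = (4 + O)*(4 + O) = (4 + O)²)
s(T, K) = 94 + K (s(T, K) = 9 + ((K + (4 + 5)²) + 4) = 9 + ((K + 9²) + 4) = 9 + ((K + 81) + 4) = 9 + ((81 + K) + 4) = 9 + (85 + K) = 94 + K)
42*((I + s(-10, -17)) - 264) = 42*((-44 + (94 - 17)) - 264) = 42*((-44 + 77) - 264) = 42*(33 - 264) = 42*(-231) = -9702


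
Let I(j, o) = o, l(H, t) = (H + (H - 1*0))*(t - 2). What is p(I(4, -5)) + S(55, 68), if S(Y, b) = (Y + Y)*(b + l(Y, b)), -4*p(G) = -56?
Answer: 806094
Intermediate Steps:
l(H, t) = 2*H*(-2 + t) (l(H, t) = (H + (H + 0))*(-2 + t) = (H + H)*(-2 + t) = (2*H)*(-2 + t) = 2*H*(-2 + t))
p(G) = 14 (p(G) = -1/4*(-56) = 14)
S(Y, b) = 2*Y*(b + 2*Y*(-2 + b)) (S(Y, b) = (Y + Y)*(b + 2*Y*(-2 + b)) = (2*Y)*(b + 2*Y*(-2 + b)) = 2*Y*(b + 2*Y*(-2 + b)))
p(I(4, -5)) + S(55, 68) = 14 + 2*55*(68 + 2*55*(-2 + 68)) = 14 + 2*55*(68 + 2*55*66) = 14 + 2*55*(68 + 7260) = 14 + 2*55*7328 = 14 + 806080 = 806094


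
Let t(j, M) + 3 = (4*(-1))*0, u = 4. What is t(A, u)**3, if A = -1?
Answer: -27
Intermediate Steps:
t(j, M) = -3 (t(j, M) = -3 + (4*(-1))*0 = -3 - 4*0 = -3 + 0 = -3)
t(A, u)**3 = (-3)**3 = -27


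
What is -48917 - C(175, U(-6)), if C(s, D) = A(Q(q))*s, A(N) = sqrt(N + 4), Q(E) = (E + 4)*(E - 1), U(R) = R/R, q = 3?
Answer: -48917 - 525*sqrt(2) ≈ -49659.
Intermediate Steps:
U(R) = 1
Q(E) = (-1 + E)*(4 + E) (Q(E) = (4 + E)*(-1 + E) = (-1 + E)*(4 + E))
A(N) = sqrt(4 + N)
C(s, D) = 3*s*sqrt(2) (C(s, D) = sqrt(4 + (-4 + 3**2 + 3*3))*s = sqrt(4 + (-4 + 9 + 9))*s = sqrt(4 + 14)*s = sqrt(18)*s = (3*sqrt(2))*s = 3*s*sqrt(2))
-48917 - C(175, U(-6)) = -48917 - 3*175*sqrt(2) = -48917 - 525*sqrt(2)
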